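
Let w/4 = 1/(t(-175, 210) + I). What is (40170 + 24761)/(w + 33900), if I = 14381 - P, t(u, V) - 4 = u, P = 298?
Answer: 225830018/117904201 ≈ 1.9154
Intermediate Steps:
t(u, V) = 4 + u
I = 14083 (I = 14381 - 1*298 = 14381 - 298 = 14083)
w = 1/3478 (w = 4/((4 - 175) + 14083) = 4/(-171 + 14083) = 4/13912 = 4*(1/13912) = 1/3478 ≈ 0.00028752)
(40170 + 24761)/(w + 33900) = (40170 + 24761)/(1/3478 + 33900) = 64931/(117904201/3478) = 64931*(3478/117904201) = 225830018/117904201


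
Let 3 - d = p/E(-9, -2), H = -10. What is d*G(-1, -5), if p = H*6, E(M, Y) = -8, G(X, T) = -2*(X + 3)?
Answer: 18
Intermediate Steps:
G(X, T) = -6 - 2*X (G(X, T) = -2*(3 + X) = -6 - 2*X)
p = -60 (p = -10*6 = -60)
d = -9/2 (d = 3 - (-60)/(-8) = 3 - (-60)*(-1)/8 = 3 - 1*15/2 = 3 - 15/2 = -9/2 ≈ -4.5000)
d*G(-1, -5) = -9*(-6 - 2*(-1))/2 = -9*(-6 + 2)/2 = -9/2*(-4) = 18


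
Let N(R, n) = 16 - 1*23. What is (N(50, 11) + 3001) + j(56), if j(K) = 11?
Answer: 3005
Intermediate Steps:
N(R, n) = -7 (N(R, n) = 16 - 23 = -7)
(N(50, 11) + 3001) + j(56) = (-7 + 3001) + 11 = 2994 + 11 = 3005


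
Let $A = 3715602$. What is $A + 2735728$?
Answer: $6451330$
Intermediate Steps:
$A + 2735728 = 3715602 + 2735728 = 6451330$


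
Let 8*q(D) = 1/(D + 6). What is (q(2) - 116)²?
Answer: 55100929/4096 ≈ 13452.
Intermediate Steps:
q(D) = 1/(8*(6 + D)) (q(D) = 1/(8*(D + 6)) = 1/(8*(6 + D)))
(q(2) - 116)² = (1/(8*(6 + 2)) - 116)² = ((⅛)/8 - 116)² = ((⅛)*(⅛) - 116)² = (1/64 - 116)² = (-7423/64)² = 55100929/4096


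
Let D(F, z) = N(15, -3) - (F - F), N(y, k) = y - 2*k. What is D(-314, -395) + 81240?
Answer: 81261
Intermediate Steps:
D(F, z) = 21 (D(F, z) = (15 - 2*(-3)) - (F - F) = (15 + 6) - 1*0 = 21 + 0 = 21)
D(-314, -395) + 81240 = 21 + 81240 = 81261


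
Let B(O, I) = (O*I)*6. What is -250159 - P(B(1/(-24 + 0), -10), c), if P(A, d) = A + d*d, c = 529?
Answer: -1060005/2 ≈ -5.3000e+5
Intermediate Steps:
B(O, I) = 6*I*O (B(O, I) = (I*O)*6 = 6*I*O)
P(A, d) = A + d**2
-250159 - P(B(1/(-24 + 0), -10), c) = -250159 - (6*(-10)/(-24 + 0) + 529**2) = -250159 - (6*(-10)/(-24) + 279841) = -250159 - (6*(-10)*(-1/24) + 279841) = -250159 - (5/2 + 279841) = -250159 - 1*559687/2 = -250159 - 559687/2 = -1060005/2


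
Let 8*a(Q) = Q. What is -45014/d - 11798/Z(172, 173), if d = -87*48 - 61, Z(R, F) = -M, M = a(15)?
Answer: 400580218/63555 ≈ 6302.9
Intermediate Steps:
a(Q) = Q/8
M = 15/8 (M = (⅛)*15 = 15/8 ≈ 1.8750)
Z(R, F) = -15/8 (Z(R, F) = -1*15/8 = -15/8)
d = -4237 (d = -4176 - 61 = -4237)
-45014/d - 11798/Z(172, 173) = -45014/(-4237) - 11798/(-15/8) = -45014*(-1/4237) - 11798*(-8/15) = 45014/4237 + 94384/15 = 400580218/63555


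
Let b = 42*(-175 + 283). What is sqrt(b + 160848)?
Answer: 6*sqrt(4594) ≈ 406.67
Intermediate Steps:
b = 4536 (b = 42*108 = 4536)
sqrt(b + 160848) = sqrt(4536 + 160848) = sqrt(165384) = 6*sqrt(4594)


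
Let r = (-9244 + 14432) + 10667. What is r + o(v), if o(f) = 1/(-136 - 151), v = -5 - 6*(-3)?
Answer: 4550384/287 ≈ 15855.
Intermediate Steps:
v = 13 (v = -5 + 18 = 13)
o(f) = -1/287 (o(f) = 1/(-287) = -1/287)
r = 15855 (r = 5188 + 10667 = 15855)
r + o(v) = 15855 - 1/287 = 4550384/287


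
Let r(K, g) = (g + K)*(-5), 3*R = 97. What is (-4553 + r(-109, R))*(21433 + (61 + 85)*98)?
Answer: -447084169/3 ≈ -1.4903e+8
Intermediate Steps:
R = 97/3 (R = (⅓)*97 = 97/3 ≈ 32.333)
r(K, g) = -5*K - 5*g (r(K, g) = (K + g)*(-5) = -5*K - 5*g)
(-4553 + r(-109, R))*(21433 + (61 + 85)*98) = (-4553 + (-5*(-109) - 5*97/3))*(21433 + (61 + 85)*98) = (-4553 + (545 - 485/3))*(21433 + 146*98) = (-4553 + 1150/3)*(21433 + 14308) = -12509/3*35741 = -447084169/3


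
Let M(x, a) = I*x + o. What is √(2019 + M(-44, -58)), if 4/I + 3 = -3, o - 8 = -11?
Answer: 2*√4602/3 ≈ 45.225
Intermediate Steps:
o = -3 (o = 8 - 11 = -3)
I = -⅔ (I = 4/(-3 - 3) = 4/(-6) = 4*(-⅙) = -⅔ ≈ -0.66667)
M(x, a) = -3 - 2*x/3 (M(x, a) = -2*x/3 - 3 = -3 - 2*x/3)
√(2019 + M(-44, -58)) = √(2019 + (-3 - ⅔*(-44))) = √(2019 + (-3 + 88/3)) = √(2019 + 79/3) = √(6136/3) = 2*√4602/3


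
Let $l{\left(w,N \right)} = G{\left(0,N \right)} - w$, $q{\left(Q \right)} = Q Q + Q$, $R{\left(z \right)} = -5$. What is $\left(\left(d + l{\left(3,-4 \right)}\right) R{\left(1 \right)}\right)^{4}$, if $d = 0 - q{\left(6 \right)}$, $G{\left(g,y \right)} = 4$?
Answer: $1766100625$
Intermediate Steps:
$q{\left(Q \right)} = Q + Q^{2}$ ($q{\left(Q \right)} = Q^{2} + Q = Q + Q^{2}$)
$d = -42$ ($d = 0 - 6 \left(1 + 6\right) = 0 - 6 \cdot 7 = 0 - 42 = -42$)
$l{\left(w,N \right)} = 4 - w$
$\left(\left(d + l{\left(3,-4 \right)}\right) R{\left(1 \right)}\right)^{4} = \left(\left(-42 + \left(4 - 3\right)\right) \left(-5\right)\right)^{4} = \left(\left(-42 + 1\right) \left(-5\right)\right)^{4} = \left(\left(-41\right) \left(-5\right)\right)^{4} = 205^{4} = 1766100625$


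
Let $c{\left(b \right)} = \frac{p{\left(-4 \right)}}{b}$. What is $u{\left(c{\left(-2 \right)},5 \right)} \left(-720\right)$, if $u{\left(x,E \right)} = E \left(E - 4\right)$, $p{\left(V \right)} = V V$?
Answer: $-3600$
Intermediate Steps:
$p{\left(V \right)} = V^{2}$
$c{\left(b \right)} = \frac{16}{b}$ ($c{\left(b \right)} = \frac{\left(-4\right)^{2}}{b} = \frac{16}{b}$)
$u{\left(x,E \right)} = E \left(-4 + E\right)$
$u{\left(c{\left(-2 \right)},5 \right)} \left(-720\right) = 5 \left(-4 + 5\right) \left(-720\right) = 5 \cdot 1 \left(-720\right) = 5 \left(-720\right) = -3600$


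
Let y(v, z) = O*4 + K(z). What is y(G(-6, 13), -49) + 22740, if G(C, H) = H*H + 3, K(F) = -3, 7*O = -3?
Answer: 159147/7 ≈ 22735.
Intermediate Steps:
O = -3/7 (O = (1/7)*(-3) = -3/7 ≈ -0.42857)
G(C, H) = 3 + H**2 (G(C, H) = H**2 + 3 = 3 + H**2)
y(v, z) = -33/7 (y(v, z) = -3/7*4 - 3 = -12/7 - 3 = -33/7)
y(G(-6, 13), -49) + 22740 = -33/7 + 22740 = 159147/7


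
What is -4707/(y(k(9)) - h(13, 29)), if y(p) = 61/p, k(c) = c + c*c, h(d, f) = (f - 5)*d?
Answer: 423630/28019 ≈ 15.119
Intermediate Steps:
h(d, f) = d*(-5 + f) (h(d, f) = (-5 + f)*d = d*(-5 + f))
k(c) = c + c**2
-4707/(y(k(9)) - h(13, 29)) = -4707/(61/((9*(1 + 9))) - 13*(-5 + 29)) = -4707/(61/((9*10)) - 13*24) = -4707/(61/90 - 1*312) = -4707/(61*(1/90) - 312) = -4707/(61/90 - 312) = -4707/(-28019/90) = -4707*(-90/28019) = 423630/28019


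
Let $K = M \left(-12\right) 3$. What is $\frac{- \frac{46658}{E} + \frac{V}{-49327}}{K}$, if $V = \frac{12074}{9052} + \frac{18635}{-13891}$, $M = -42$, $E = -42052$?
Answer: $\frac{18087100704467099}{24647973814412549496} \approx 0.00073382$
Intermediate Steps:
$V = - \frac{482043}{62870666}$ ($V = 12074 \cdot \frac{1}{9052} + 18635 \left(- \frac{1}{13891}\right) = \frac{6037}{4526} - \frac{18635}{13891} = - \frac{482043}{62870666} \approx -0.0076672$)
$K = 1512$ ($K = \left(-42\right) \left(-12\right) 3 = 504 \cdot 3 = 1512$)
$\frac{- \frac{46658}{E} + \frac{V}{-49327}}{K} = \frac{- \frac{46658}{-42052} - \frac{482043}{62870666 \left(-49327\right)}}{1512} = \left(\left(-46658\right) \left(- \frac{1}{42052}\right) - - \frac{482043}{3101221341782}\right) \frac{1}{1512} = \left(\frac{23329}{21026} + \frac{482043}{3101221341782}\right) \frac{1}{1512} = \frac{18087100704467099}{16301569983077083} \cdot \frac{1}{1512} = \frac{18087100704467099}{24647973814412549496}$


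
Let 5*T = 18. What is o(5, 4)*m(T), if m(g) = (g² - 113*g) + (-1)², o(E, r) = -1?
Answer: 9821/25 ≈ 392.84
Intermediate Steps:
T = 18/5 (T = (⅕)*18 = 18/5 ≈ 3.6000)
m(g) = 1 + g² - 113*g (m(g) = (g² - 113*g) + 1 = 1 + g² - 113*g)
o(5, 4)*m(T) = -(1 + (18/5)² - 113*18/5) = -(1 + 324/25 - 2034/5) = -1*(-9821/25) = 9821/25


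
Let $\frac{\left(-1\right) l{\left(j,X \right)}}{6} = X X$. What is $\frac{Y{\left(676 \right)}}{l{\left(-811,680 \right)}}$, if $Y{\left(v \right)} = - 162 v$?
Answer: $\frac{4563}{115600} \approx 0.039472$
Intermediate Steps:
$l{\left(j,X \right)} = - 6 X^{2}$ ($l{\left(j,X \right)} = - 6 X X = - 6 X^{2}$)
$\frac{Y{\left(676 \right)}}{l{\left(-811,680 \right)}} = \frac{\left(-162\right) 676}{\left(-6\right) 680^{2}} = - \frac{109512}{\left(-6\right) 462400} = - \frac{109512}{-2774400} = \left(-109512\right) \left(- \frac{1}{2774400}\right) = \frac{4563}{115600}$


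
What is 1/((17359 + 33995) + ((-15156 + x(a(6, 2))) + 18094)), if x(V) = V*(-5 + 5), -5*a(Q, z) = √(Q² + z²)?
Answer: 1/54292 ≈ 1.8419e-5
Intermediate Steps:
a(Q, z) = -√(Q² + z²)/5
x(V) = 0 (x(V) = V*0 = 0)
1/((17359 + 33995) + ((-15156 + x(a(6, 2))) + 18094)) = 1/((17359 + 33995) + ((-15156 + 0) + 18094)) = 1/(51354 + (-15156 + 18094)) = 1/(51354 + 2938) = 1/54292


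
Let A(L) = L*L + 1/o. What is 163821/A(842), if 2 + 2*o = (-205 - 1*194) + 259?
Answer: 11631291/50336443 ≈ 0.23107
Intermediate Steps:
o = -71 (o = -1 + ((-205 - 1*194) + 259)/2 = -1 + ((-205 - 194) + 259)/2 = -1 + (-399 + 259)/2 = -1 + (½)*(-140) = -1 - 70 = -71)
A(L) = -1/71 + L² (A(L) = L*L + 1/(-71) = L² - 1/71 = -1/71 + L²)
163821/A(842) = 163821/(-1/71 + 842²) = 163821/(-1/71 + 708964) = 163821/(50336443/71) = 163821*(71/50336443) = 11631291/50336443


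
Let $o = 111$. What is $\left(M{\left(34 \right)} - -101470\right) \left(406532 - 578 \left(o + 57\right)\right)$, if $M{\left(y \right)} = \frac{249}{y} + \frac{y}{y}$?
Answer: $\frac{533803989782}{17} \approx 3.14 \cdot 10^{10}$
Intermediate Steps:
$M{\left(y \right)} = 1 + \frac{249}{y}$ ($M{\left(y \right)} = \frac{249}{y} + 1 = 1 + \frac{249}{y}$)
$\left(M{\left(34 \right)} - -101470\right) \left(406532 - 578 \left(o + 57\right)\right) = \left(\frac{249 + 34}{34} - -101470\right) \left(406532 - 578 \left(111 + 57\right)\right) = \left(\frac{1}{34} \cdot 283 + 101470\right) \left(406532 - 97104\right) = \left(\frac{283}{34} + 101470\right) \left(406532 - 97104\right) = \frac{3450263}{34} \cdot 309428 = \frac{533803989782}{17}$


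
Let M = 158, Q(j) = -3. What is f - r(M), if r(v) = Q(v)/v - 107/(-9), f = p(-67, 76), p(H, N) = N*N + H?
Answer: 8101319/1422 ≈ 5697.1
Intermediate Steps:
p(H, N) = H + N**2 (p(H, N) = N**2 + H = H + N**2)
f = 5709 (f = -67 + 76**2 = -67 + 5776 = 5709)
r(v) = 107/9 - 3/v (r(v) = -3/v - 107/(-9) = -3/v - 107*(-1/9) = -3/v + 107/9 = 107/9 - 3/v)
f - r(M) = 5709 - (107/9 - 3/158) = 5709 - 1*16879/1422 = 5709 - 16879/1422 = 8101319/1422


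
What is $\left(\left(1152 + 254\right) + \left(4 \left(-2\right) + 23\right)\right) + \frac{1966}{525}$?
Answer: $\frac{747991}{525} \approx 1424.7$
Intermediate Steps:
$\left(\left(1152 + 254\right) + \left(4 \left(-2\right) + 23\right)\right) + \frac{1966}{525} = \left(1406 + \left(-8 + 23\right)\right) + 1966 \cdot \frac{1}{525} = \left(1406 + 15\right) + \frac{1966}{525} = 1421 + \frac{1966}{525} = \frac{747991}{525}$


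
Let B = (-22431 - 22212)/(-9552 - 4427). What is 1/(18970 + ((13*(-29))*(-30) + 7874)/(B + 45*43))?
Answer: 3386751/64280188112 ≈ 5.2687e-5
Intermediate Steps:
B = 44643/13979 (B = -44643/(-13979) = -44643*(-1/13979) = 44643/13979 ≈ 3.1936)
1/(18970 + ((13*(-29))*(-30) + 7874)/(B + 45*43)) = 1/(18970 + ((13*(-29))*(-30) + 7874)/(44643/13979 + 45*43)) = 1/(18970 + (-377*(-30) + 7874)/(44643/13979 + 1935)) = 1/(18970 + (11310 + 7874)/(27094008/13979)) = 1/(18970 + 19184*(13979/27094008)) = 1/(18970 + 33521642/3386751) = 1/(64280188112/3386751) = 3386751/64280188112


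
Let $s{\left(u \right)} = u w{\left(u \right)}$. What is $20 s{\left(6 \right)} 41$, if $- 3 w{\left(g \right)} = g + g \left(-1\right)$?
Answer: $0$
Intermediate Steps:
$w{\left(g \right)} = 0$ ($w{\left(g \right)} = - \frac{g + g \left(-1\right)}{3} = - \frac{g - g}{3} = \left(- \frac{1}{3}\right) 0 = 0$)
$s{\left(u \right)} = 0$ ($s{\left(u \right)} = u 0 = 0$)
$20 s{\left(6 \right)} 41 = 20 \cdot 0 \cdot 41 = 0 \cdot 41 = 0$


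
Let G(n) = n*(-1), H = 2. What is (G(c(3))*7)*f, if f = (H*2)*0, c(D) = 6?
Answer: 0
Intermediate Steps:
f = 0 (f = (2*2)*0 = 4*0 = 0)
G(n) = -n
(G(c(3))*7)*f = (-1*6*7)*0 = -6*7*0 = -42*0 = 0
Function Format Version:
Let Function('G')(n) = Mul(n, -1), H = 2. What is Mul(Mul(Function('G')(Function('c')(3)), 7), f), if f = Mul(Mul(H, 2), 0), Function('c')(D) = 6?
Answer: 0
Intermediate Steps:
f = 0 (f = Mul(Mul(2, 2), 0) = Mul(4, 0) = 0)
Function('G')(n) = Mul(-1, n)
Mul(Mul(Function('G')(Function('c')(3)), 7), f) = Mul(Mul(Mul(-1, 6), 7), 0) = Mul(Mul(-6, 7), 0) = Mul(-42, 0) = 0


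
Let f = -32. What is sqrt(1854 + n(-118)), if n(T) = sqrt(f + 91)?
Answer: sqrt(1854 + sqrt(59)) ≈ 43.147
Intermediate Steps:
n(T) = sqrt(59) (n(T) = sqrt(-32 + 91) = sqrt(59))
sqrt(1854 + n(-118)) = sqrt(1854 + sqrt(59))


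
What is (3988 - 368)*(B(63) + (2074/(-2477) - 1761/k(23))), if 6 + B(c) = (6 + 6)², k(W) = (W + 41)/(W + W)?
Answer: -80955749635/19816 ≈ -4.0854e+6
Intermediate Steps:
k(W) = (41 + W)/(2*W) (k(W) = (41 + W)/((2*W)) = (41 + W)*(1/(2*W)) = (41 + W)/(2*W))
B(c) = 138 (B(c) = -6 + (6 + 6)² = -6 + 12² = -6 + 144 = 138)
(3988 - 368)*(B(63) + (2074/(-2477) - 1761/k(23))) = (3988 - 368)*(138 + (2074/(-2477) - 1761*46/(41 + 23))) = 3620*(138 + (2074*(-1/2477) - 1761/((½)*(1/23)*64))) = 3620*(138 + (-2074/2477 - 1761/32/23)) = 3620*(138 + (-2074/2477 - 1761*23/32)) = 3620*(138 + (-2074/2477 - 40503/32)) = 3620*(138 - 100392299/79264) = 3620*(-89453867/79264) = -80955749635/19816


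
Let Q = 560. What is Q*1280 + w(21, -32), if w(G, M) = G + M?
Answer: 716789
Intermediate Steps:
Q*1280 + w(21, -32) = 560*1280 + (21 - 32) = 716800 - 11 = 716789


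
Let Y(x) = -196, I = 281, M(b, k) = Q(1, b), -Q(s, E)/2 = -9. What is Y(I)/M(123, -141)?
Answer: -98/9 ≈ -10.889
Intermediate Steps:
Q(s, E) = 18 (Q(s, E) = -2*(-9) = 18)
M(b, k) = 18
Y(I)/M(123, -141) = -196/18 = -196*1/18 = -98/9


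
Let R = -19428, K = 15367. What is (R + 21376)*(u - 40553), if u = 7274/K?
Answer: -1213936478796/15367 ≈ -7.8996e+7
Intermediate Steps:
u = 7274/15367 ≈ 0.47335
(R + 21376)*(u - 40553) = (-19428 + 21376)*(7274/15367 - 40553) = 1948*(-623170677/15367) = -1213936478796/15367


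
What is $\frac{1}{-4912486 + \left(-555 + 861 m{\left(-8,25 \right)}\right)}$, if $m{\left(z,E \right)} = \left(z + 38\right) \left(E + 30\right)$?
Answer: $- \frac{1}{3492391} \approx -2.8634 \cdot 10^{-7}$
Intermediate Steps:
$m{\left(z,E \right)} = \left(30 + E\right) \left(38 + z\right)$ ($m{\left(z,E \right)} = \left(38 + z\right) \left(30 + E\right) = \left(30 + E\right) \left(38 + z\right)$)
$\frac{1}{-4912486 + \left(-555 + 861 m{\left(-8,25 \right)}\right)} = \frac{1}{-4912486 - \left(555 - 861 \left(1140 + 30 \left(-8\right) + 38 \cdot 25 + 25 \left(-8\right)\right)\right)} = \frac{1}{-4912486 - \left(555 - 861 \left(1140 - 240 + 950 - 200\right)\right)} = \frac{1}{-4912486 + \left(-555 + 861 \cdot 1650\right)} = \frac{1}{-4912486 + \left(-555 + 1420650\right)} = \frac{1}{-4912486 + 1420095} = \frac{1}{-3492391} = - \frac{1}{3492391}$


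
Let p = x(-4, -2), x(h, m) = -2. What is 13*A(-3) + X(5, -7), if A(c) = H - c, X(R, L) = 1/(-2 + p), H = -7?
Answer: -209/4 ≈ -52.250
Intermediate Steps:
p = -2
X(R, L) = -1/4 (X(R, L) = 1/(-2 - 2) = 1/(-4) = -1/4)
A(c) = -7 - c
13*A(-3) + X(5, -7) = 13*(-7 - 1*(-3)) - 1/4 = 13*(-7 + 3) - 1/4 = 13*(-4) - 1/4 = -52 - 1/4 = -209/4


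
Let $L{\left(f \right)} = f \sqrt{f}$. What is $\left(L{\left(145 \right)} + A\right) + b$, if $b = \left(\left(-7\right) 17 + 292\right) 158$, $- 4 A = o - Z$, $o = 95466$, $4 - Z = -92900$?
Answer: $\frac{53387}{2} + 145 \sqrt{145} \approx 28440.0$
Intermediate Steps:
$Z = 92904$ ($Z = 4 - -92900 = 4 + 92900 = 92904$)
$L{\left(f \right)} = f^{\frac{3}{2}}$
$A = - \frac{1281}{2}$ ($A = - \frac{95466 - 92904}{4} = \left(- \frac{1}{4}\right) 2562 = - \frac{1281}{2} \approx -640.5$)
$b = 27334$ ($b = \left(-119 + 292\right) 158 = 173 \cdot 158 = 27334$)
$\left(L{\left(145 \right)} + A\right) + b = \left(145^{\frac{3}{2}} - \frac{1281}{2}\right) + 27334 = \left(145 \sqrt{145} - \frac{1281}{2}\right) + 27334 = \left(- \frac{1281}{2} + 145 \sqrt{145}\right) + 27334 = \frac{53387}{2} + 145 \sqrt{145}$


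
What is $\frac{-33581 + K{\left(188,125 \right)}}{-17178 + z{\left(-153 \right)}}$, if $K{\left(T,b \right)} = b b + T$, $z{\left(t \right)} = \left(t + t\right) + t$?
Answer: $\frac{17768}{17637} \approx 1.0074$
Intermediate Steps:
$z{\left(t \right)} = 3 t$ ($z{\left(t \right)} = 2 t + t = 3 t$)
$K{\left(T,b \right)} = T + b^{2}$ ($K{\left(T,b \right)} = b^{2} + T = T + b^{2}$)
$\frac{-33581 + K{\left(188,125 \right)}}{-17178 + z{\left(-153 \right)}} = \frac{-33581 + \left(188 + 125^{2}\right)}{-17178 + 3 \left(-153\right)} = \frac{-33581 + \left(188 + 15625\right)}{-17178 - 459} = \frac{-33581 + 15813}{-17637} = \left(-17768\right) \left(- \frac{1}{17637}\right) = \frac{17768}{17637}$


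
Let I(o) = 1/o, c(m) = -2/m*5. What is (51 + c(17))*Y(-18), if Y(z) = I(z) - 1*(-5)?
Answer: 76273/306 ≈ 249.26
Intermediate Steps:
c(m) = -10/m
Y(z) = 5 + 1/z (Y(z) = 1/z - 1*(-5) = 1/z + 5 = 5 + 1/z)
(51 + c(17))*Y(-18) = (51 - 10/17)*(5 + 1/(-18)) = (51 - 10*1/17)*(5 - 1/18) = (51 - 10/17)*(89/18) = (857/17)*(89/18) = 76273/306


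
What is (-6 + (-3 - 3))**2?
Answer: 144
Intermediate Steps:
(-6 + (-3 - 3))**2 = (-6 - 6)**2 = (-12)**2 = 144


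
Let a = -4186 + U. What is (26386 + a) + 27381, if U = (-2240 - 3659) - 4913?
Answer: 38769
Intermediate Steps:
U = -10812 (U = -5899 - 4913 = -10812)
a = -14998 (a = -4186 - 10812 = -14998)
(26386 + a) + 27381 = (26386 - 14998) + 27381 = 11388 + 27381 = 38769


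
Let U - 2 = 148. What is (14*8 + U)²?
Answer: 68644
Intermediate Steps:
U = 150 (U = 2 + 148 = 150)
(14*8 + U)² = (14*8 + 150)² = (112 + 150)² = 262² = 68644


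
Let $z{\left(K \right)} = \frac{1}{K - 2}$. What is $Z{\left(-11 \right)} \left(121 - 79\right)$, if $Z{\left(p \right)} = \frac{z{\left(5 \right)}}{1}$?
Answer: $14$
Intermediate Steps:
$z{\left(K \right)} = \frac{1}{-2 + K}$
$Z{\left(p \right)} = \frac{1}{3}$ ($Z{\left(p \right)} = \frac{1}{\left(-2 + 5\right) 1} = \frac{1}{3} \cdot 1 = \frac{1}{3}$)
$Z{\left(-11 \right)} \left(121 - 79\right) = \frac{121 - 79}{3} = \frac{1}{3} \cdot 42 = 14$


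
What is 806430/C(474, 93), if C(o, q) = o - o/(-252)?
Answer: 33870060/19987 ≈ 1694.6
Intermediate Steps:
C(o, q) = 253*o/252 (C(o, q) = o - o*(-1)/252 = o - (-1)*o/252 = o + o/252 = 253*o/252)
806430/C(474, 93) = 806430/(((253/252)*474)) = 806430/(19987/42) = 806430*(42/19987) = 33870060/19987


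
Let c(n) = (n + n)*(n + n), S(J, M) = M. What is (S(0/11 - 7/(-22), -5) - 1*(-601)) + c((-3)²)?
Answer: 920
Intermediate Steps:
c(n) = 4*n² (c(n) = (2*n)*(2*n) = 4*n²)
(S(0/11 - 7/(-22), -5) - 1*(-601)) + c((-3)²) = (-5 - 1*(-601)) + 4*((-3)²)² = (-5 + 601) + 4*9² = 596 + 4*81 = 596 + 324 = 920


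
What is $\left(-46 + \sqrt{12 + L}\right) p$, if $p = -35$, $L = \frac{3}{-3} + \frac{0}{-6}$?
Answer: $1610 - 35 \sqrt{11} \approx 1493.9$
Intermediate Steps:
$L = -1$ ($L = 3 \left(- \frac{1}{3}\right) + 0 \left(- \frac{1}{6}\right) = -1 + 0 = -1$)
$\left(-46 + \sqrt{12 + L}\right) p = \left(-46 + \sqrt{12 - 1}\right) \left(-35\right) = \left(-46 + \sqrt{11}\right) \left(-35\right) = 1610 - 35 \sqrt{11}$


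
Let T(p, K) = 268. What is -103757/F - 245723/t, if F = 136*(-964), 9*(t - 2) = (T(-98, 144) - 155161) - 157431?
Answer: 53723557895/6824094304 ≈ 7.8726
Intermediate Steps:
t = -104102/3 (t = 2 + ((268 - 155161) - 157431)/9 = 2 + (-154893 - 157431)/9 = 2 + (1/9)*(-312324) = 2 - 104108/3 = -104102/3 ≈ -34701.)
F = -131104
-103757/F - 245723/t = -103757/(-131104) - 245723/(-104102/3) = -103757*(-1/131104) - 245723*(-3/104102) = 103757/131104 + 737169/104102 = 53723557895/6824094304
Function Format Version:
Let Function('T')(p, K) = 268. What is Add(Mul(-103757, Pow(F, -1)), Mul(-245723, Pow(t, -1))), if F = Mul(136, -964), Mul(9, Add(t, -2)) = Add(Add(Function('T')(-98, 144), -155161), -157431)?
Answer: Rational(53723557895, 6824094304) ≈ 7.8726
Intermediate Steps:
t = Rational(-104102, 3) (t = Add(2, Mul(Rational(1, 9), Add(Add(268, -155161), -157431))) = Add(2, Mul(Rational(1, 9), Add(-154893, -157431))) = Add(2, Mul(Rational(1, 9), -312324)) = Add(2, Rational(-104108, 3)) = Rational(-104102, 3) ≈ -34701.)
F = -131104
Add(Mul(-103757, Pow(F, -1)), Mul(-245723, Pow(t, -1))) = Add(Mul(-103757, Pow(-131104, -1)), Mul(-245723, Pow(Rational(-104102, 3), -1))) = Add(Mul(-103757, Rational(-1, 131104)), Mul(-245723, Rational(-3, 104102))) = Add(Rational(103757, 131104), Rational(737169, 104102)) = Rational(53723557895, 6824094304)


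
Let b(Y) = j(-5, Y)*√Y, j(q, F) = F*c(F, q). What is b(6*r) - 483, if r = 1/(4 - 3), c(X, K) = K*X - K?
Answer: -483 - 150*√6 ≈ -850.42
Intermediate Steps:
c(X, K) = -K + K*X
j(q, F) = F*q*(-1 + F) (j(q, F) = F*(q*(-1 + F)) = F*q*(-1 + F))
r = 1 (r = 1/1 = 1)
b(Y) = -5*Y^(3/2)*(-1 + Y) (b(Y) = (Y*(-5)*(-1 + Y))*√Y = (-5*Y*(-1 + Y))*√Y = -5*Y^(3/2)*(-1 + Y))
b(6*r) - 483 = 5*(6*1)^(3/2)*(1 - 6) - 483 = 5*6^(3/2)*(1 - 1*6) - 483 = 5*(6*√6)*(1 - 6) - 483 = 5*(6*√6)*(-5) - 483 = -150*√6 - 483 = -483 - 150*√6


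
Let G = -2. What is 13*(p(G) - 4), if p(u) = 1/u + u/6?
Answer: -377/6 ≈ -62.833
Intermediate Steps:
p(u) = 1/u + u/6 (p(u) = 1/u + u*(1/6) = 1/u + u/6)
13*(p(G) - 4) = 13*((1/(-2) + (1/6)*(-2)) - 4) = 13*((-1/2 - 1/3) - 4) = 13*(-5/6 - 4) = 13*(-29/6) = -377/6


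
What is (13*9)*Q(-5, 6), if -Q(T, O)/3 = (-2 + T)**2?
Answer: -17199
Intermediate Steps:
Q(T, O) = -3*(-2 + T)**2
(13*9)*Q(-5, 6) = (13*9)*(-3*(-2 - 5)**2) = 117*(-3*(-7)**2) = 117*(-3*49) = 117*(-147) = -17199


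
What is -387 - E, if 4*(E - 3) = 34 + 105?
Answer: -1699/4 ≈ -424.75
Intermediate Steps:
E = 151/4 (E = 3 + (34 + 105)/4 = 3 + (1/4)*139 = 3 + 139/4 = 151/4 ≈ 37.750)
-387 - E = -387 - 1*151/4 = -387 - 151/4 = -1699/4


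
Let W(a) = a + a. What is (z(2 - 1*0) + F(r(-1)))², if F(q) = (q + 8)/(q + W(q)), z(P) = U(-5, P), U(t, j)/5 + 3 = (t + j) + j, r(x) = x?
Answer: 4489/9 ≈ 498.78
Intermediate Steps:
W(a) = 2*a
U(t, j) = -15 + 5*t + 10*j (U(t, j) = -15 + 5*((t + j) + j) = -15 + 5*((j + t) + j) = -15 + 5*(t + 2*j) = -15 + (5*t + 10*j) = -15 + 5*t + 10*j)
z(P) = -40 + 10*P (z(P) = -15 + 5*(-5) + 10*P = -15 - 25 + 10*P = -40 + 10*P)
F(q) = (8 + q)/(3*q) (F(q) = (q + 8)/(q + 2*q) = (8 + q)/((3*q)) = (8 + q)*(1/(3*q)) = (8 + q)/(3*q))
(z(2 - 1*0) + F(r(-1)))² = ((-40 + 10*(2 - 1*0)) + (⅓)*(8 - 1)/(-1))² = ((-40 + 10*(2 + 0)) + (⅓)*(-1)*7)² = ((-40 + 10*2) - 7/3)² = ((-40 + 20) - 7/3)² = (-20 - 7/3)² = (-67/3)² = 4489/9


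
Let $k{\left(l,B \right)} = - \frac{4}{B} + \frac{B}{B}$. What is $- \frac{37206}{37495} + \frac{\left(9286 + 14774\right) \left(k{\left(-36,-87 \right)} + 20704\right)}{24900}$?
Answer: $\frac{1083307208207}{54150279} \approx 20006.0$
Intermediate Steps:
$k{\left(l,B \right)} = 1 - \frac{4}{B}$ ($k{\left(l,B \right)} = - \frac{4}{B} + 1 = 1 - \frac{4}{B}$)
$- \frac{37206}{37495} + \frac{\left(9286 + 14774\right) \left(k{\left(-36,-87 \right)} + 20704\right)}{24900} = - \frac{37206}{37495} + \frac{\left(9286 + 14774\right) \left(\frac{-4 - 87}{-87} + 20704\right)}{24900} = \left(-37206\right) \frac{1}{37495} + 24060 \left(\left(- \frac{1}{87}\right) \left(-91\right) + 20704\right) \frac{1}{24900} = - \frac{37206}{37495} + 24060 \left(\frac{91}{87} + 20704\right) \frac{1}{24900} = - \frac{37206}{37495} + 24060 \cdot \frac{1801339}{87} \cdot \frac{1}{24900} = - \frac{37206}{37495} + \frac{14446738780}{29} \cdot \frac{1}{24900} = - \frac{37206}{37495} + \frac{722336939}{36105} = \frac{1083307208207}{54150279}$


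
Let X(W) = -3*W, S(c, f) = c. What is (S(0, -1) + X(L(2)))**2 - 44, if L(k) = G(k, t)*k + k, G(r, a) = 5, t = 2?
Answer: 1252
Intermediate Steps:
L(k) = 6*k (L(k) = 5*k + k = 6*k)
(S(0, -1) + X(L(2)))**2 - 44 = (0 - 18*2)**2 - 44 = (0 - 3*12)**2 - 44 = (0 - 36)**2 - 44 = (-36)**2 - 44 = 1296 - 44 = 1252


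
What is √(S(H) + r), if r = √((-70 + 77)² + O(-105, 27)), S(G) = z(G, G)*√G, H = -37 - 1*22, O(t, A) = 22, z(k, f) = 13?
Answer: √(√71 + 13*I*√59) ≈ 7.3701 + 6.7744*I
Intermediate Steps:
H = -59 (H = -37 - 22 = -59)
S(G) = 13*√G
r = √71 (r = √((-70 + 77)² + 22) = √(7² + 22) = √(49 + 22) = √71 ≈ 8.4261)
√(S(H) + r) = √(13*√(-59) + √71) = √(13*(I*√59) + √71) = √(13*I*√59 + √71) = √(√71 + 13*I*√59)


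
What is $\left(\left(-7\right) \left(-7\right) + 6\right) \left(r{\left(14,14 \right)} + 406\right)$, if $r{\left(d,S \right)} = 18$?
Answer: $23320$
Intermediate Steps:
$\left(\left(-7\right) \left(-7\right) + 6\right) \left(r{\left(14,14 \right)} + 406\right) = \left(\left(-7\right) \left(-7\right) + 6\right) \left(18 + 406\right) = \left(49 + 6\right) 424 = 55 \cdot 424 = 23320$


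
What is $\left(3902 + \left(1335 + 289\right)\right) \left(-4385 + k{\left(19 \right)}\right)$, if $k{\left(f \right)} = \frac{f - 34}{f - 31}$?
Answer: $- \frac{48449205}{2} \approx -2.4225 \cdot 10^{7}$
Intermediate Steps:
$k{\left(f \right)} = \frac{-34 + f}{-31 + f}$
$\left(3902 + \left(1335 + 289\right)\right) \left(-4385 + k{\left(19 \right)}\right) = \left(3902 + \left(1335 + 289\right)\right) \left(-4385 + \frac{-34 + 19}{-31 + 19}\right) = \left(3902 + 1624\right) \left(-4385 + \frac{1}{-12} \left(-15\right)\right) = 5526 \left(-4385 - - \frac{5}{4}\right) = 5526 \left(-4385 + \frac{5}{4}\right) = 5526 \left(- \frac{17535}{4}\right) = - \frac{48449205}{2}$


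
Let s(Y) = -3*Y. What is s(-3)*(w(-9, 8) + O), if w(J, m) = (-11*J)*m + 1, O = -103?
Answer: 6210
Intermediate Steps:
w(J, m) = 1 - 11*J*m (w(J, m) = -11*J*m + 1 = 1 - 11*J*m)
s(-3)*(w(-9, 8) + O) = (-3*(-3))*((1 - 11*(-9)*8) - 103) = 9*((1 + 792) - 103) = 9*(793 - 103) = 9*690 = 6210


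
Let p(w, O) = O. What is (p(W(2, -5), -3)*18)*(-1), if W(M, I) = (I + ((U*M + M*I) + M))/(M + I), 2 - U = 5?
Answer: 54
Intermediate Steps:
U = -3 (U = 2 - 1*5 = 2 - 5 = -3)
W(M, I) = (I - 2*M + I*M)/(I + M) (W(M, I) = (I + ((-3*M + M*I) + M))/(M + I) = (I + ((-3*M + I*M) + M))/(I + M) = (I + (-2*M + I*M))/(I + M) = (I - 2*M + I*M)/(I + M))
(p(W(2, -5), -3)*18)*(-1) = -3*18*(-1) = -54*(-1) = 54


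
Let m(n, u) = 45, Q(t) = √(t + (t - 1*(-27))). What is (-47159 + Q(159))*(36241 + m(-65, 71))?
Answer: -1711211474 + 36286*√345 ≈ -1.7105e+9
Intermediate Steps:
Q(t) = √(27 + 2*t) (Q(t) = √(t + (t + 27)) = √(t + (27 + t)) = √(27 + 2*t))
(-47159 + Q(159))*(36241 + m(-65, 71)) = (-47159 + √(27 + 2*159))*(36241 + 45) = (-47159 + √(27 + 318))*36286 = (-47159 + √345)*36286 = -1711211474 + 36286*√345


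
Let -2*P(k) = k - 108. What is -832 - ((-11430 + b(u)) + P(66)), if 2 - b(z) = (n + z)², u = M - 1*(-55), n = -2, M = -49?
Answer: 10591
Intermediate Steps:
P(k) = 54 - k/2 (P(k) = -(k - 108)/2 = -(-108 + k)/2 = 54 - k/2)
u = 6 (u = -49 - 1*(-55) = -49 + 55 = 6)
b(z) = 2 - (-2 + z)²
-832 - ((-11430 + b(u)) + P(66)) = -832 - ((-11430 + (2 - (-2 + 6)²)) + (54 - ½*66)) = -832 - ((-11430 + (2 - 1*4²)) + (54 - 33)) = -832 - ((-11430 + (2 - 1*16)) + 21) = -832 - ((-11430 + (2 - 16)) + 21) = -832 - ((-11430 - 14) + 21) = -832 - (-11444 + 21) = -832 - 1*(-11423) = -832 + 11423 = 10591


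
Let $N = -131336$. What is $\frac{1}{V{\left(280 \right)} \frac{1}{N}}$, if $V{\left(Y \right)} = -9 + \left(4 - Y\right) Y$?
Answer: $\frac{131336}{77289} \approx 1.6993$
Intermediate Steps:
$V{\left(Y \right)} = -9 + Y \left(4 - Y\right)$
$\frac{1}{V{\left(280 \right)} \frac{1}{N}} = \frac{1}{\left(-9 - 280^{2} + 4 \cdot 280\right) \frac{1}{-131336}} = \frac{1}{\left(-9 - 78400 + 1120\right) \left(- \frac{1}{131336}\right)} = \frac{1}{\left(-77289\right) \left(- \frac{1}{131336}\right)} = \frac{1}{\frac{77289}{131336}} = \frac{131336}{77289}$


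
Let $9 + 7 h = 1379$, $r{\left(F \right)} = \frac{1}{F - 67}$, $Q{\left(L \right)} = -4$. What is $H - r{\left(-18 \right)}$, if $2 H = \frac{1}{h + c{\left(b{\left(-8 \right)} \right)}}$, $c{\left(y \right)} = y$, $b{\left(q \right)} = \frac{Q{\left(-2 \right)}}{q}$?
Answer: $\frac{3342}{233495} \approx 0.014313$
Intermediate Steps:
$r{\left(F \right)} = \frac{1}{-67 + F}$
$b{\left(q \right)} = - \frac{4}{q}$
$h = \frac{1370}{7}$ ($h = - \frac{9}{7} + \frac{1}{7} \cdot 1379 = - \frac{9}{7} + 197 = \frac{1370}{7} \approx 195.71$)
$H = \frac{7}{2747}$ ($H = \frac{1}{2 \left(\frac{1370}{7} - \frac{4}{-8}\right)} = \frac{1}{2 \left(\frac{1370}{7} - - \frac{1}{2}\right)} = \frac{1}{2 \left(\frac{1370}{7} + \frac{1}{2}\right)} = \frac{1}{2 \cdot \frac{2747}{14}} = \frac{1}{2} \cdot \frac{14}{2747} = \frac{7}{2747} \approx 0.0025482$)
$H - r{\left(-18 \right)} = \frac{7}{2747} - \frac{1}{-67 - 18} = \frac{7}{2747} - \frac{1}{-85} = \frac{7}{2747} - - \frac{1}{85} = \frac{7}{2747} + \frac{1}{85} = \frac{3342}{233495}$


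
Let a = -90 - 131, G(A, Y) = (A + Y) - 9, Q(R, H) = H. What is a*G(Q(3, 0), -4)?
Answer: 2873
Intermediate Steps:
G(A, Y) = -9 + A + Y
a = -221
a*G(Q(3, 0), -4) = -221*(-9 + 0 - 4) = -221*(-13) = 2873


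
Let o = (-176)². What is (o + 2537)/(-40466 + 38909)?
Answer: -11171/519 ≈ -21.524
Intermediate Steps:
o = 30976
(o + 2537)/(-40466 + 38909) = (30976 + 2537)/(-40466 + 38909) = 33513/(-1557) = 33513*(-1/1557) = -11171/519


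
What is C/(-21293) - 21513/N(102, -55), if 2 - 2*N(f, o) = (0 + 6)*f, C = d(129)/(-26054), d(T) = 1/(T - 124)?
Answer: 11934720154747/169204185710 ≈ 70.534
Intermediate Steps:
d(T) = 1/(-124 + T)
C = -1/130270 (C = 1/((-124 + 129)*(-26054)) = -1/26054/5 = (⅕)*(-1/26054) = -1/130270 ≈ -7.6764e-6)
N(f, o) = 1 - 3*f (N(f, o) = 1 - (0 + 6)*f/2 = 1 - 3*f)
C/(-21293) - 21513/N(102, -55) = -1/130270/(-21293) - 21513/(1 - 3*102) = -1/130270*(-1/21293) - 21513/(1 - 306) = 1/2773839110 - 21513/(-305) = 1/2773839110 - 21513*(-1/305) = 1/2773839110 + 21513/305 = 11934720154747/169204185710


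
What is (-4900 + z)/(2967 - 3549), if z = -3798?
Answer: 4349/291 ≈ 14.945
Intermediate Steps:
(-4900 + z)/(2967 - 3549) = (-4900 - 3798)/(2967 - 3549) = -8698/(-582) = -8698*(-1/582) = 4349/291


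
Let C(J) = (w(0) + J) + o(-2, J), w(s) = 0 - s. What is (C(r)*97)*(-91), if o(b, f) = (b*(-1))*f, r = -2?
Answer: 52962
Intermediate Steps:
o(b, f) = -b*f (o(b, f) = (-b)*f = -b*f)
w(s) = -s
C(J) = 3*J (C(J) = (-1*0 + J) - 1*(-2)*J = (0 + J) + 2*J = J + 2*J = 3*J)
(C(r)*97)*(-91) = ((3*(-2))*97)*(-91) = -6*97*(-91) = -582*(-91) = 52962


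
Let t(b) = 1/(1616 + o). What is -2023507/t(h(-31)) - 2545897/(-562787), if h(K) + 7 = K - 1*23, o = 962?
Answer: -2935835250329305/562787 ≈ -5.2166e+9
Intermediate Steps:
h(K) = -30 + K (h(K) = -7 + (K - 1*23) = -7 + (K - 23) = -7 + (-23 + K) = -30 + K)
t(b) = 1/2578 (t(b) = 1/(1616 + 962) = 1/2578)
-2023507/t(h(-31)) - 2545897/(-562787) = -2023507/1/2578 - 2545897/(-562787) = -2023507*2578 - 2545897*(-1/562787) = -5216601046 + 2545897/562787 = -2935835250329305/562787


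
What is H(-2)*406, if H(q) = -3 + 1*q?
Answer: -2030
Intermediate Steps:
H(q) = -3 + q
H(-2)*406 = (-3 - 2)*406 = -5*406 = -2030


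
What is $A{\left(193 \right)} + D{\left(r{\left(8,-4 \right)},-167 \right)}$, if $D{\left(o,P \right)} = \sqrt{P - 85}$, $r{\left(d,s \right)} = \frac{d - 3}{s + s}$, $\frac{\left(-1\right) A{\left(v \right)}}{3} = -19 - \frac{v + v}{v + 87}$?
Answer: $\frac{8559}{140} + 6 i \sqrt{7} \approx 61.136 + 15.875 i$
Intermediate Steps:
$A{\left(v \right)} = 57 + \frac{6 v}{87 + v}$ ($A{\left(v \right)} = - 3 \left(-19 - \frac{v + v}{v + 87}\right) = - 3 \left(-19 - \frac{2 v}{87 + v}\right) = 57 + \frac{6 v}{87 + v}$)
$r{\left(d,s \right)} = \frac{-3 + d}{2 s}$
$D{\left(o,P \right)} = \sqrt{-85 + P}$
$A{\left(193 \right)} + D{\left(r{\left(8,-4 \right)},-167 \right)} = \frac{9 \left(551 + 7 \cdot 193\right)}{87 + 193} + \sqrt{-85 - 167} = \frac{9 \left(551 + 1351\right)}{280} + \sqrt{-252} = 9 \cdot \frac{1}{280} \cdot 1902 + 6 i \sqrt{7} = \frac{8559}{140} + 6 i \sqrt{7}$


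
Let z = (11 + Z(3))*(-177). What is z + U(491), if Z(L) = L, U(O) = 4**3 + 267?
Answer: -2147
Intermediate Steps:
U(O) = 331 (U(O) = 64 + 267 = 331)
z = -2478 (z = (11 + 3)*(-177) = 14*(-177) = -2478)
z + U(491) = -2478 + 331 = -2147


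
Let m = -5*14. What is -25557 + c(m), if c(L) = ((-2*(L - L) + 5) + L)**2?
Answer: -21332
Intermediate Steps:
m = -70
c(L) = (5 + L)**2 (c(L) = ((-2*0 + 5) + L)**2 = ((0 + 5) + L)**2 = (5 + L)**2)
-25557 + c(m) = -25557 + (5 - 70)**2 = -25557 + (-65)**2 = -25557 + 4225 = -21332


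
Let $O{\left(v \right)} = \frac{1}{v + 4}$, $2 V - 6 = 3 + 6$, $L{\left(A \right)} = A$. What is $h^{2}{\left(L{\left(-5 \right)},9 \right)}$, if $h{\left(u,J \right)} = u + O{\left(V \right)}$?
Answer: $\frac{12769}{529} \approx 24.138$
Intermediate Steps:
$V = \frac{15}{2}$ ($V = 3 + \frac{3 + 6}{2} = 3 + \frac{1}{2} \cdot 9 = 3 + \frac{9}{2} = \frac{15}{2} \approx 7.5$)
$O{\left(v \right)} = \frac{1}{4 + v}$
$h{\left(u,J \right)} = \frac{2}{23} + u$ ($h{\left(u,J \right)} = u + \frac{1}{4 + \frac{15}{2}} = u + \frac{1}{\frac{23}{2}} = u + \frac{2}{23} = \frac{2}{23} + u$)
$h^{2}{\left(L{\left(-5 \right)},9 \right)} = \left(\frac{2}{23} - 5\right)^{2} = \left(- \frac{113}{23}\right)^{2} = \frac{12769}{529}$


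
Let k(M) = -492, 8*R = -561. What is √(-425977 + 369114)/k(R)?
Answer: -I*√56863/492 ≈ -0.48467*I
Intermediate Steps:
R = -561/8 (R = (⅛)*(-561) = -561/8 ≈ -70.125)
√(-425977 + 369114)/k(R) = √(-425977 + 369114)/(-492) = √(-56863)*(-1/492) = (I*√56863)*(-1/492) = -I*√56863/492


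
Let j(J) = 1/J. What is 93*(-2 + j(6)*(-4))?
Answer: -248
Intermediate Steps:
j(J) = 1/J
93*(-2 + j(6)*(-4)) = 93*(-2 - 4/6) = 93*(-2 + (⅙)*(-4)) = 93*(-2 - ⅔) = 93*(-8/3) = -248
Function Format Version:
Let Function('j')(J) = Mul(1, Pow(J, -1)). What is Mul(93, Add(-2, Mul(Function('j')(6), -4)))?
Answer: -248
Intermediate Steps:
Function('j')(J) = Pow(J, -1)
Mul(93, Add(-2, Mul(Function('j')(6), -4))) = Mul(93, Add(-2, Mul(Pow(6, -1), -4))) = Mul(93, Add(-2, Mul(Rational(1, 6), -4))) = Mul(93, Add(-2, Rational(-2, 3))) = Mul(93, Rational(-8, 3)) = -248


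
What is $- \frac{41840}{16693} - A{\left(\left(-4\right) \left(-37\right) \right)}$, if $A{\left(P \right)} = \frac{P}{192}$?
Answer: $- \frac{2625961}{801264} \approx -3.2773$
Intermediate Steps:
$A{\left(P \right)} = \frac{P}{192}$ ($A{\left(P \right)} = P \frac{1}{192} = \frac{P}{192}$)
$- \frac{41840}{16693} - A{\left(\left(-4\right) \left(-37\right) \right)} = - \frac{41840}{16693} - \frac{\left(-4\right) \left(-37\right)}{192} = \left(-41840\right) \frac{1}{16693} - \frac{1}{192} \cdot 148 = - \frac{41840}{16693} - \frac{37}{48} = - \frac{2625961}{801264}$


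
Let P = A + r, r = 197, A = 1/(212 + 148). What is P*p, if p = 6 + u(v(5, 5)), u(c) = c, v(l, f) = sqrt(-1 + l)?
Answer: 70921/45 ≈ 1576.0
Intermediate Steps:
A = 1/360 ≈ 0.0027778
P = 70921/360 (P = 1/360 + 197 = 70921/360 ≈ 197.00)
p = 8 (p = 6 + sqrt(-1 + 5) = 6 + sqrt(4) = 6 + 2 = 8)
P*p = (70921/360)*8 = 70921/45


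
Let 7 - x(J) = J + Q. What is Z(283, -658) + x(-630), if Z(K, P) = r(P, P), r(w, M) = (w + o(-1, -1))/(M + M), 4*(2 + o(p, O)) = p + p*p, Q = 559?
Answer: 25827/329 ≈ 78.501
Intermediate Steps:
x(J) = -552 - J (x(J) = 7 - (J + 559) = 7 - (559 + J) = 7 + (-559 - J) = -552 - J)
o(p, O) = -2 + p/4 + p**2/4 (o(p, O) = -2 + (p + p*p)/4 = -2 + (p + p**2)/4 = -2 + (p/4 + p**2/4) = -2 + p/4 + p**2/4)
r(w, M) = (-2 + w)/(2*M) (r(w, M) = (w + (-2 + (1/4)*(-1) + (1/4)*(-1)**2))/(M + M) = (w + (-2 - 1/4 + (1/4)*1))/((2*M)) = (w + (-2 - 1/4 + 1/4))*(1/(2*M)) = (w - 2)*(1/(2*M)) = (-2 + w)*(1/(2*M)) = (-2 + w)/(2*M))
Z(K, P) = (-2 + P)/(2*P)
Z(283, -658) + x(-630) = (1/2)*(-2 - 658)/(-658) + (-552 - 1*(-630)) = (1/2)*(-1/658)*(-660) + (-552 + 630) = 165/329 + 78 = 25827/329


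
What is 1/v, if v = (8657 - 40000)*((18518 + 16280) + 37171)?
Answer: -1/2255724367 ≈ -4.4332e-10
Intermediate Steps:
v = -2255724367 (v = -31343*(34798 + 37171) = -31343*71969 = -2255724367)
1/v = 1/(-2255724367) = -1/2255724367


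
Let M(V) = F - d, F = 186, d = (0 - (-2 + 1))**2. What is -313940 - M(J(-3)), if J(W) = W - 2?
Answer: -314125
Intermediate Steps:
J(W) = -2 + W
d = 1 (d = (0 - 1*(-1))**2 = (0 + 1)**2 = 1**2 = 1)
M(V) = 185 (M(V) = 186 - 1*1 = 186 - 1 = 185)
-313940 - M(J(-3)) = -313940 - 1*185 = -313940 - 185 = -314125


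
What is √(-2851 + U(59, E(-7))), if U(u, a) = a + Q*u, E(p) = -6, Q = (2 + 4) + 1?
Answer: 2*I*√611 ≈ 49.437*I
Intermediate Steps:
Q = 7 (Q = 6 + 1 = 7)
U(u, a) = a + 7*u
√(-2851 + U(59, E(-7))) = √(-2851 + (-6 + 7*59)) = √(-2851 + (-6 + 413)) = √(-2851 + 407) = √(-2444) = 2*I*√611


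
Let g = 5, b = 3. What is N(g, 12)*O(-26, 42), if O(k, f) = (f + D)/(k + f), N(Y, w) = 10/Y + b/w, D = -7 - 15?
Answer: 45/16 ≈ 2.8125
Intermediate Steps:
D = -22
N(Y, w) = 3/w + 10/Y (N(Y, w) = 10/Y + 3/w = 3/w + 10/Y)
O(k, f) = (-22 + f)/(f + k) (O(k, f) = (f - 22)/(k + f) = (-22 + f)/(f + k))
N(g, 12)*O(-26, 42) = (3/12 + 10/5)*((-22 + 42)/(42 - 26)) = (3*(1/12) + 10*(⅕))*(20/16) = (¼ + 2)*((1/16)*20) = (9/4)*(5/4) = 45/16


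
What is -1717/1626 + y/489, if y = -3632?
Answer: -2248415/265038 ≈ -8.4834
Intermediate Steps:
-1717/1626 + y/489 = -1717/1626 - 3632/489 = -2248415/265038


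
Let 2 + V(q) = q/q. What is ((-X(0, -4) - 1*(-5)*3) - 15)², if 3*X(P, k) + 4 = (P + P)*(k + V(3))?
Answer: 16/9 ≈ 1.7778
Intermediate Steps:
V(q) = -1 (V(q) = -2 + q/q = -2 + 1 = -1)
X(P, k) = -4/3 + 2*P*(-1 + k)/3 (X(P, k) = -4/3 + ((P + P)*(k - 1))/3 = -4/3 + ((2*P)*(-1 + k))/3 = -4/3 + (2*P*(-1 + k))/3 = -4/3 + 2*P*(-1 + k)/3)
((-X(0, -4) - 1*(-5)*3) - 15)² = ((-(-4/3 - ⅔*0 + (⅔)*0*(-4)) - 1*(-5)*3) - 15)² = ((-(-4/3 + 0 + 0) + 5*3) - 15)² = ((-1*(-4/3) + 15) - 15)² = ((4/3 + 15) - 15)² = (49/3 - 15)² = (4/3)² = 16/9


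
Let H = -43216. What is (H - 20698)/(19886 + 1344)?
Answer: -31957/10615 ≈ -3.0106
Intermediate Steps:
(H - 20698)/(19886 + 1344) = (-43216 - 20698)/(19886 + 1344) = -63914/21230 = -63914*1/21230 = -31957/10615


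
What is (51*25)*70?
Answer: 89250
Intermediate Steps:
(51*25)*70 = 1275*70 = 89250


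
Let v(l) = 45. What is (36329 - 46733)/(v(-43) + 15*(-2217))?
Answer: 578/1845 ≈ 0.31328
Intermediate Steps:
(36329 - 46733)/(v(-43) + 15*(-2217)) = (36329 - 46733)/(45 + 15*(-2217)) = -10404/(45 - 33255) = -10404/(-33210) = -10404*(-1/33210) = 578/1845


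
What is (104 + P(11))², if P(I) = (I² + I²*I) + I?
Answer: 2455489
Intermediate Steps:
P(I) = I + I² + I³ (P(I) = (I² + I³) + I = I + I² + I³)
(104 + P(11))² = (104 + 11*(1 + 11 + 11²))² = (104 + 11*(1 + 11 + 121))² = (104 + 11*133)² = (104 + 1463)² = 1567² = 2455489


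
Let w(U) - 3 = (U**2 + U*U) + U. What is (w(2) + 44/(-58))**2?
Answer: 126025/841 ≈ 149.85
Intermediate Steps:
w(U) = 3 + U + 2*U**2 (w(U) = 3 + ((U**2 + U*U) + U) = 3 + ((U**2 + U**2) + U) = 3 + (2*U**2 + U) = 3 + (U + 2*U**2) = 3 + U + 2*U**2)
(w(2) + 44/(-58))**2 = ((3 + 2 + 2*2**2) + 44/(-58))**2 = ((3 + 2 + 2*4) + 44*(-1/58))**2 = ((3 + 2 + 8) - 22/29)**2 = (13 - 22/29)**2 = (355/29)**2 = 126025/841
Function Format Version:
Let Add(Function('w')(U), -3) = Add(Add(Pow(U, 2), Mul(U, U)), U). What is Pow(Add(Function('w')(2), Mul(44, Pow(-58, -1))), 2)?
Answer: Rational(126025, 841) ≈ 149.85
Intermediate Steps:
Function('w')(U) = Add(3, U, Mul(2, Pow(U, 2))) (Function('w')(U) = Add(3, Add(Add(Pow(U, 2), Mul(U, U)), U)) = Add(3, Add(Add(Pow(U, 2), Pow(U, 2)), U)) = Add(3, Add(Mul(2, Pow(U, 2)), U)) = Add(3, Add(U, Mul(2, Pow(U, 2)))) = Add(3, U, Mul(2, Pow(U, 2))))
Pow(Add(Function('w')(2), Mul(44, Pow(-58, -1))), 2) = Pow(Add(Add(3, 2, Mul(2, Pow(2, 2))), Mul(44, Pow(-58, -1))), 2) = Pow(Add(Add(3, 2, Mul(2, 4)), Mul(44, Rational(-1, 58))), 2) = Pow(Add(Add(3, 2, 8), Rational(-22, 29)), 2) = Pow(Add(13, Rational(-22, 29)), 2) = Pow(Rational(355, 29), 2) = Rational(126025, 841)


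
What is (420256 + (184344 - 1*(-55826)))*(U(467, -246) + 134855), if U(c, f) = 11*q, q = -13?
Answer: 88967307312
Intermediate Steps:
U(c, f) = -143 (U(c, f) = 11*(-13) = -143)
(420256 + (184344 - 1*(-55826)))*(U(467, -246) + 134855) = (420256 + (184344 - 1*(-55826)))*(-143 + 134855) = (420256 + (184344 + 55826))*134712 = (420256 + 240170)*134712 = 660426*134712 = 88967307312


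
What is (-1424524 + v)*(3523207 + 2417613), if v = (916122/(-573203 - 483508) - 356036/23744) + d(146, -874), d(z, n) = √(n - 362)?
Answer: -4423742860474819053825/522719708 + 11881640*I*√309 ≈ -8.4629e+12 + 2.0886e+8*I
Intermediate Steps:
d(z, n) = √(-362 + n)
v = -33164963197/2090878832 + 2*I*√309 (v = (916122/(-573203 - 483508) - 356036/23744) + √(-362 - 874) = (916122/(-1056711) - 356036*1/23744) + √(-1236) = (916122*(-1/1056711) - 89009/5936) + 2*I*√309 = (-305374/352237 - 89009/5936) + 2*I*√309 = -33164963197/2090878832 + 2*I*√309 ≈ -15.862 + 35.157*I)
(-1424524 + v)*(3523207 + 2417613) = (-1424524 + (-33164963197/2090878832 + 2*I*√309))*(3523207 + 2417613) = (-2978540242239165/2090878832 + 2*I*√309)*5940820 = -4423742860474819053825/522719708 + 11881640*I*√309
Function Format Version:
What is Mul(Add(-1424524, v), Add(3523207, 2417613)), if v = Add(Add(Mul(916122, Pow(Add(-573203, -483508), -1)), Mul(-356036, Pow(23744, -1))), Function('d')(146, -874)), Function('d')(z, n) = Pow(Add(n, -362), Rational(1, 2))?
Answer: Add(Rational(-4423742860474819053825, 522719708), Mul(11881640, I, Pow(309, Rational(1, 2)))) ≈ Add(-8.4629e+12, Mul(2.0886e+8, I))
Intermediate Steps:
Function('d')(z, n) = Pow(Add(-362, n), Rational(1, 2))
v = Add(Rational(-33164963197, 2090878832), Mul(2, I, Pow(309, Rational(1, 2)))) (v = Add(Add(Mul(916122, Pow(Add(-573203, -483508), -1)), Mul(-356036, Pow(23744, -1))), Pow(Add(-362, -874), Rational(1, 2))) = Add(Add(Mul(916122, Pow(-1056711, -1)), Mul(-356036, Rational(1, 23744))), Pow(-1236, Rational(1, 2))) = Add(Add(Mul(916122, Rational(-1, 1056711)), Rational(-89009, 5936)), Mul(2, I, Pow(309, Rational(1, 2)))) = Add(Add(Rational(-305374, 352237), Rational(-89009, 5936)), Mul(2, I, Pow(309, Rational(1, 2)))) = Add(Rational(-33164963197, 2090878832), Mul(2, I, Pow(309, Rational(1, 2)))) ≈ Add(-15.862, Mul(35.157, I)))
Mul(Add(-1424524, v), Add(3523207, 2417613)) = Mul(Add(-1424524, Add(Rational(-33164963197, 2090878832), Mul(2, I, Pow(309, Rational(1, 2))))), Add(3523207, 2417613)) = Mul(Add(Rational(-2978540242239165, 2090878832), Mul(2, I, Pow(309, Rational(1, 2)))), 5940820) = Add(Rational(-4423742860474819053825, 522719708), Mul(11881640, I, Pow(309, Rational(1, 2))))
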